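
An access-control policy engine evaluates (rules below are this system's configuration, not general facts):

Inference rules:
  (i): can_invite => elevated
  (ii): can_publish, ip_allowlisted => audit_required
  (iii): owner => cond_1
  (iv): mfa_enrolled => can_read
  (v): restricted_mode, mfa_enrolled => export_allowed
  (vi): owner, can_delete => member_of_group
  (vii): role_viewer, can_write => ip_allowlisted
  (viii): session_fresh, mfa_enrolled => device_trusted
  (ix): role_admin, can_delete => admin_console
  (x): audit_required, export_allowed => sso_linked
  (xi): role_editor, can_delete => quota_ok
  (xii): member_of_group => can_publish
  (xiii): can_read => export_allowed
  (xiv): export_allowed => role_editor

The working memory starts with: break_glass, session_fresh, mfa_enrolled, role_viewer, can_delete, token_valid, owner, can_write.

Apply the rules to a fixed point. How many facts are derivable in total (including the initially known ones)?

19

Round 1 fires (iii), (iv), (vi), (vii), (viii), giving cond_1, can_read, member_of_group, ip_allowlisted, device_trusted.
Round 2 fires (xii), (xiii), giving can_publish, export_allowed.
Round 3 fires (ii), (xiv), giving audit_required, role_editor.
Round 4 fires (x), (xi), giving sso_linked, quota_ok.
Closure: {audit_required, break_glass, can_delete, can_publish, can_read, can_write, cond_1, device_trusted, export_allowed, ip_allowlisted, member_of_group, mfa_enrolled, owner, quota_ok, role_editor, role_viewer, session_fresh, sso_linked, token_valid} — 19 facts.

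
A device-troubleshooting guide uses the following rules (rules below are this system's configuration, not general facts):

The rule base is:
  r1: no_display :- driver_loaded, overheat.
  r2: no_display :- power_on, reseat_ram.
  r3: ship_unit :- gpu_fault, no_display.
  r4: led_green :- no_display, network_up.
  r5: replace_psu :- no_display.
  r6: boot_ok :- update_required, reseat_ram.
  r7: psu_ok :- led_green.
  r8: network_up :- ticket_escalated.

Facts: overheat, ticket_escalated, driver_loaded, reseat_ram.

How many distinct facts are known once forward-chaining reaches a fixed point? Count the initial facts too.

9

[1] r1 [no_display :- driver_loaded, overheat.]; r8 [network_up :- ticket_escalated.]. ⇒ new: no_display, network_up.
[2] r4 [led_green :- no_display, network_up.]; r5 [replace_psu :- no_display.]. ⇒ new: led_green, replace_psu.
[3] r7 [psu_ok :- led_green.]. ⇒ new: psu_ok.
Closure: {driver_loaded, led_green, network_up, no_display, overheat, psu_ok, replace_psu, reseat_ram, ticket_escalated} — 9 facts.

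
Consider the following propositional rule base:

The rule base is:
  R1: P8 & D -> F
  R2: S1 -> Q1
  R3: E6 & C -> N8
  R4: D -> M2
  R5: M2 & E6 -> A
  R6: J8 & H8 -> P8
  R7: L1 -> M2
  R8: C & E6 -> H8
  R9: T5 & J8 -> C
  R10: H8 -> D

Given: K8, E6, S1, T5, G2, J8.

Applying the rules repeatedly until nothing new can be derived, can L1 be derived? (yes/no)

no

Round 1: R2 [S1 -> Q1]; R9 [T5 & J8 -> C]. Adds Q1, C.
Round 2: R3 [E6 & C -> N8]; R8 [C & E6 -> H8]. Adds N8, H8.
Round 3: R6 [J8 & H8 -> P8]; R10 [H8 -> D]. Adds P8, D.
Round 4: R1 [P8 & D -> F]; R4 [D -> M2]. Adds F, M2.
Round 5: R5 [M2 & E6 -> A]. Adds A.
Fixed point reached. No rule has L1 as a consequent, and it is not given.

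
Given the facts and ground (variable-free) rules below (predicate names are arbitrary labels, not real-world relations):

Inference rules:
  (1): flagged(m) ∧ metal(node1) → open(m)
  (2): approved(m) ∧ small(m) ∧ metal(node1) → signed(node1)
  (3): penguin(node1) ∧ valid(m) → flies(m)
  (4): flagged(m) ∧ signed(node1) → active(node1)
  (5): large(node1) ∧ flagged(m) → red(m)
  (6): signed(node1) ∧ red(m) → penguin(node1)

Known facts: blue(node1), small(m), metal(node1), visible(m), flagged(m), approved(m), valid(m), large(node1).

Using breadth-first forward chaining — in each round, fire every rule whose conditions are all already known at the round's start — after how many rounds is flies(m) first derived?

[1] (1) [flagged(m) ∧ metal(node1) → open(m)]; (2) [approved(m) ∧ small(m) ∧ metal(node1) → signed(node1)]; (5) [large(node1) ∧ flagged(m) → red(m)]. ⇒ new: open(m), signed(node1), red(m).
[2] (4) [flagged(m) ∧ signed(node1) → active(node1)]; (6) [signed(node1) ∧ red(m) → penguin(node1)]. ⇒ new: active(node1), penguin(node1).
[3] (3) [penguin(node1) ∧ valid(m) → flies(m)]. ⇒ new: flies(m).
flies(m) first appears in round 3.

3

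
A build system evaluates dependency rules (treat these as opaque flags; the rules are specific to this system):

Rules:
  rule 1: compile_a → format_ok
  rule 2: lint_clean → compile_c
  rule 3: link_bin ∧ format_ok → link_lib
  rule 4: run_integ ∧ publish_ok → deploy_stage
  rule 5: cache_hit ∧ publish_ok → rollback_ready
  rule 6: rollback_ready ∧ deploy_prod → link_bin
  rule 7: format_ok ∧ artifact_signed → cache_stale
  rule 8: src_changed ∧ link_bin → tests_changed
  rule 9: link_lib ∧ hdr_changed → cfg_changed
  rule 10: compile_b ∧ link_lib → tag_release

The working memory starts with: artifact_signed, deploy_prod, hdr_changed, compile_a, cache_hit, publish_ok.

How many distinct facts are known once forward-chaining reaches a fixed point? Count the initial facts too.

[1] rule 1 [compile_a → format_ok]; rule 5 [cache_hit ∧ publish_ok → rollback_ready]. ⇒ new: format_ok, rollback_ready.
[2] rule 6 [rollback_ready ∧ deploy_prod → link_bin]; rule 7 [format_ok ∧ artifact_signed → cache_stale]. ⇒ new: link_bin, cache_stale.
[3] rule 3 [link_bin ∧ format_ok → link_lib]. ⇒ new: link_lib.
[4] rule 9 [link_lib ∧ hdr_changed → cfg_changed]. ⇒ new: cfg_changed.
Closure: {artifact_signed, cache_hit, cache_stale, cfg_changed, compile_a, deploy_prod, format_ok, hdr_changed, link_bin, link_lib, publish_ok, rollback_ready} — 12 facts.

12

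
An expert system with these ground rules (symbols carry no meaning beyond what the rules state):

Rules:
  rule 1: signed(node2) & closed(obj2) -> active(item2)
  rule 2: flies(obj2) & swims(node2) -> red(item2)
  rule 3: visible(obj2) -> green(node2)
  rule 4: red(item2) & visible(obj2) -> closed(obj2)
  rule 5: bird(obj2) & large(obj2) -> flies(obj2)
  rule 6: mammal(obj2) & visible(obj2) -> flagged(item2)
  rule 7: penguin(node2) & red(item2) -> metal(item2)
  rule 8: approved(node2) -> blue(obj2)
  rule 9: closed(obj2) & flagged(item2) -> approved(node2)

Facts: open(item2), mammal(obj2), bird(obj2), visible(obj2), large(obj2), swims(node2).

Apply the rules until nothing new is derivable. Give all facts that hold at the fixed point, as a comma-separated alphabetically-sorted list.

Round 1: rule 3 [visible(obj2) -> green(node2)]; rule 5 [bird(obj2) & large(obj2) -> flies(obj2)]; rule 6 [mammal(obj2) & visible(obj2) -> flagged(item2)]. New: green(node2), flies(obj2), flagged(item2).
Round 2: rule 2 [flies(obj2) & swims(node2) -> red(item2)]. New: red(item2).
Round 3: rule 4 [red(item2) & visible(obj2) -> closed(obj2)]. New: closed(obj2).
Round 4: rule 9 [closed(obj2) & flagged(item2) -> approved(node2)]. New: approved(node2).
Round 5: rule 8 [approved(node2) -> blue(obj2)]. New: blue(obj2).

approved(node2), bird(obj2), blue(obj2), closed(obj2), flagged(item2), flies(obj2), green(node2), large(obj2), mammal(obj2), open(item2), red(item2), swims(node2), visible(obj2)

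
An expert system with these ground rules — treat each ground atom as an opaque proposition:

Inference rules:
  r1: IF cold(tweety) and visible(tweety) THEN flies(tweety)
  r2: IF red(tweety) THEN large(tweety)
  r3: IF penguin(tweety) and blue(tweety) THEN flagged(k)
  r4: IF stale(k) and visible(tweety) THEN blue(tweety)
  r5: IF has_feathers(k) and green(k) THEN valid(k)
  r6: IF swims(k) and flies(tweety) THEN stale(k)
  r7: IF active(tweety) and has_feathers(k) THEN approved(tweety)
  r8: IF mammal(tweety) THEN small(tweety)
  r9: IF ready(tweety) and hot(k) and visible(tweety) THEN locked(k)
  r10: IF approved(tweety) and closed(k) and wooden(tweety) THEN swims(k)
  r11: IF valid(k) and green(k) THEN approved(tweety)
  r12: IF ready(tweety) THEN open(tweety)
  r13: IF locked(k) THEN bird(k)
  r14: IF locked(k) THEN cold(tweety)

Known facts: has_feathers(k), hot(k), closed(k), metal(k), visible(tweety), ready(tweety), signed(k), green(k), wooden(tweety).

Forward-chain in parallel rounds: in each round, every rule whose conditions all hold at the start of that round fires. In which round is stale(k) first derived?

4

Round 1 — r5, r9, r12, derive valid(k), locked(k), open(tweety).
Round 2 — r11, r13, r14, derive approved(tweety), bird(k), cold(tweety).
Round 3 — r1, r10, derive flies(tweety), swims(k).
Round 4 — r6, derive stale(k).
stale(k) first appears in round 4.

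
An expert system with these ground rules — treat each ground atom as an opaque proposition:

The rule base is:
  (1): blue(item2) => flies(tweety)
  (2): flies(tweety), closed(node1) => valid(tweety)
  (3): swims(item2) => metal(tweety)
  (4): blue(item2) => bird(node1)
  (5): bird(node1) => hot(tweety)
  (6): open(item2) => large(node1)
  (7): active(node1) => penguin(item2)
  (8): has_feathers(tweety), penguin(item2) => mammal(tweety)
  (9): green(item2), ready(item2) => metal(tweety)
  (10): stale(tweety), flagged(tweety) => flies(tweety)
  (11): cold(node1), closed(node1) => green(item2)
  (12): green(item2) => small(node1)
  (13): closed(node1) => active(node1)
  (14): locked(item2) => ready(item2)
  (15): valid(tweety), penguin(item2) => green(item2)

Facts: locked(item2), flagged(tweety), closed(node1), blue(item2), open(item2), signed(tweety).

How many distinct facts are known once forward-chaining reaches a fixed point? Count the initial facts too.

17

Round 1: (1) [blue(item2) => flies(tweety)]; (4) [blue(item2) => bird(node1)]; (6) [open(item2) => large(node1)]; (13) [closed(node1) => active(node1)]; (14) [locked(item2) => ready(item2)]. Adds flies(tweety), bird(node1), large(node1), active(node1), ready(item2).
Round 2: (2) [flies(tweety), closed(node1) => valid(tweety)]; (5) [bird(node1) => hot(tweety)]; (7) [active(node1) => penguin(item2)]. Adds valid(tweety), hot(tweety), penguin(item2).
Round 3: (15) [valid(tweety), penguin(item2) => green(item2)]. Adds green(item2).
Round 4: (9) [green(item2), ready(item2) => metal(tweety)]; (12) [green(item2) => small(node1)]. Adds metal(tweety), small(node1).
Closure: {active(node1), bird(node1), blue(item2), closed(node1), flagged(tweety), flies(tweety), green(item2), hot(tweety), large(node1), locked(item2), metal(tweety), open(item2), penguin(item2), ready(item2), signed(tweety), small(node1), valid(tweety)} — 17 facts.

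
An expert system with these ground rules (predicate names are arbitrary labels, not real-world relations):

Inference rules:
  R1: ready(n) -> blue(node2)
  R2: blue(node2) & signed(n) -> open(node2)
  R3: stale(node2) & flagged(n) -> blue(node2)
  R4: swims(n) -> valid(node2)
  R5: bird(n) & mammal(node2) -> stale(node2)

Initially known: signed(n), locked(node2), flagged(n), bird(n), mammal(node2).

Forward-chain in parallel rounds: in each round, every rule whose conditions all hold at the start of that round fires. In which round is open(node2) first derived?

Round 1 — R5, derive stale(node2).
Round 2 — R3, derive blue(node2).
Round 3 — R2, derive open(node2).
open(node2) first appears in round 3.

3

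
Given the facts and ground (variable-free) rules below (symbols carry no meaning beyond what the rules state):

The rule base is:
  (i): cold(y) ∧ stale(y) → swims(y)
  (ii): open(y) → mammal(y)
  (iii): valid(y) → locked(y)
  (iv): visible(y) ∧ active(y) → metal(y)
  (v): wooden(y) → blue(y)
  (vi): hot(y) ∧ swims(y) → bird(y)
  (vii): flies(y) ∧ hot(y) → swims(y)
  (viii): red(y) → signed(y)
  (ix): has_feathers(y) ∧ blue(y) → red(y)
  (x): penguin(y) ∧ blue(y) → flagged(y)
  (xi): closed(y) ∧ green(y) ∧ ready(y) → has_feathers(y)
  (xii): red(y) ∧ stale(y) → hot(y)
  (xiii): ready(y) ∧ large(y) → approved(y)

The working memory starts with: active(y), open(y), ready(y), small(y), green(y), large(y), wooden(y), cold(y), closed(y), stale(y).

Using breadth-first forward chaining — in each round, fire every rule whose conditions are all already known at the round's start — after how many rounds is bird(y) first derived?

Round 1 — (i), (ii), (v), (xi), (xiii), derive swims(y), mammal(y), blue(y), has_feathers(y), approved(y).
Round 2 — (ix), derive red(y).
Round 3 — (viii), (xii), derive signed(y), hot(y).
Round 4 — (vi), derive bird(y).
bird(y) first appears in round 4.

4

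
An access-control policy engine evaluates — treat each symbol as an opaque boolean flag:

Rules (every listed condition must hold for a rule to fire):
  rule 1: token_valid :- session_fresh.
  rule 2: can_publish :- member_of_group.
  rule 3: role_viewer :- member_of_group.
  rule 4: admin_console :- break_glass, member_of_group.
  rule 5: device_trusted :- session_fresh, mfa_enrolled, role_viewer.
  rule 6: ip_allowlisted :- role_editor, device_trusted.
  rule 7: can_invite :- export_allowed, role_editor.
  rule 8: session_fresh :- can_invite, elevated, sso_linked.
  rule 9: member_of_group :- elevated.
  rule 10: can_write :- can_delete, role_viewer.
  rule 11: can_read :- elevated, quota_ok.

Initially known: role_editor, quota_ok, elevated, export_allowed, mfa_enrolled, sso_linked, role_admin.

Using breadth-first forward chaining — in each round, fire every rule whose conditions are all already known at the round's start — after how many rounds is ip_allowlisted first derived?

4

Round 1 — rule 7, rule 9, rule 11, derive can_invite, member_of_group, can_read.
Round 2 — rule 2, rule 3, rule 8, derive can_publish, role_viewer, session_fresh.
Round 3 — rule 1, rule 5, derive token_valid, device_trusted.
Round 4 — rule 6, derive ip_allowlisted.
ip_allowlisted first appears in round 4.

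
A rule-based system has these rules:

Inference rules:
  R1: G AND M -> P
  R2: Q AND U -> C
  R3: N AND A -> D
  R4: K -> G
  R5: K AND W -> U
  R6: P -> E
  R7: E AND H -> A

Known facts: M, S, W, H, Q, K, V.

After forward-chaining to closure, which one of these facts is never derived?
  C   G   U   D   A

Round 1: R4 [K -> G]; R5 [K AND W -> U]. Adds G, U.
Round 2: R1 [G AND M -> P]; R2 [Q AND U -> C]. Adds P, C.
Round 3: R6 [P -> E]. Adds E.
Round 4: R7 [E AND H -> A]. Adds A.
Derived: C (round 2), U (round 1), G (round 1), A (round 4). D never appears in any round.

D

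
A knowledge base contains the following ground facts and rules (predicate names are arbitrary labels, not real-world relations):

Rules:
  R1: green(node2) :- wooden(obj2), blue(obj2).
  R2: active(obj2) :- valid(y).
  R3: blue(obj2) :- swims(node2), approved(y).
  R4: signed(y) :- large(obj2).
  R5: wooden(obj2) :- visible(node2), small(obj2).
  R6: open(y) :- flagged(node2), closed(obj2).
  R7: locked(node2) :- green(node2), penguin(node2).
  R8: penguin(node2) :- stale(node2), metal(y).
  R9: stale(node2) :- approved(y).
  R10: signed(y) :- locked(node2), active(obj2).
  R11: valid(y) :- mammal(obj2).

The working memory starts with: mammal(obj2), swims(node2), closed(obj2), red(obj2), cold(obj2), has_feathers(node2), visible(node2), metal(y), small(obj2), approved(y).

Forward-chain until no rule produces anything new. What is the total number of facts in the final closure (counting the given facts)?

19

Round 1 — R3, R5, R9, R11, derive blue(obj2), wooden(obj2), stale(node2), valid(y).
Round 2 — R1, R2, R8, derive green(node2), active(obj2), penguin(node2).
Round 3 — R7, derive locked(node2).
Round 4 — R10, derive signed(y).
Closure: {active(obj2), approved(y), blue(obj2), closed(obj2), cold(obj2), green(node2), has_feathers(node2), locked(node2), mammal(obj2), metal(y), penguin(node2), red(obj2), signed(y), small(obj2), stale(node2), swims(node2), valid(y), visible(node2), wooden(obj2)} — 19 facts.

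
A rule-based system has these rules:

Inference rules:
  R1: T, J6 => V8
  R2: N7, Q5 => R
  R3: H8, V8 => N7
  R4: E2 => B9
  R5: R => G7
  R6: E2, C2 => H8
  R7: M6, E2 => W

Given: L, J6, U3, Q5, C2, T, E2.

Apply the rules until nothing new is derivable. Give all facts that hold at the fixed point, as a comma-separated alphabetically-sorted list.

[1] R1 [T, J6 => V8]; R4 [E2 => B9]; R6 [E2, C2 => H8]. ⇒ new: V8, B9, H8.
[2] R3 [H8, V8 => N7]. ⇒ new: N7.
[3] R2 [N7, Q5 => R]. ⇒ new: R.
[4] R5 [R => G7]. ⇒ new: G7.

B9, C2, E2, G7, H8, J6, L, N7, Q5, R, T, U3, V8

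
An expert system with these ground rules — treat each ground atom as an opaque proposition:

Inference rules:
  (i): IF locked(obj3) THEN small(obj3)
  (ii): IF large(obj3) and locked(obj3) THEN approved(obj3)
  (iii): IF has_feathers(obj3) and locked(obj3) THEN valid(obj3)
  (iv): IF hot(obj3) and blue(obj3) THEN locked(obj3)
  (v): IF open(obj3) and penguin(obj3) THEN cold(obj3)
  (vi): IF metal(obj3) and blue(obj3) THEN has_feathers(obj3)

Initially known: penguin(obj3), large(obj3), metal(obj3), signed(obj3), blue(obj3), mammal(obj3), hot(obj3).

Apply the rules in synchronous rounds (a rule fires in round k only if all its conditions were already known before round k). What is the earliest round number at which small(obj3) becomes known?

2

Round 1: (iv) [IF hot(obj3) and blue(obj3) THEN locked(obj3)]; (vi) [IF metal(obj3) and blue(obj3) THEN has_feathers(obj3)]. New: locked(obj3), has_feathers(obj3).
Round 2: (i) [IF locked(obj3) THEN small(obj3)]; (ii) [IF large(obj3) and locked(obj3) THEN approved(obj3)]; (iii) [IF has_feathers(obj3) and locked(obj3) THEN valid(obj3)]. New: small(obj3), approved(obj3), valid(obj3).
small(obj3) first appears in round 2.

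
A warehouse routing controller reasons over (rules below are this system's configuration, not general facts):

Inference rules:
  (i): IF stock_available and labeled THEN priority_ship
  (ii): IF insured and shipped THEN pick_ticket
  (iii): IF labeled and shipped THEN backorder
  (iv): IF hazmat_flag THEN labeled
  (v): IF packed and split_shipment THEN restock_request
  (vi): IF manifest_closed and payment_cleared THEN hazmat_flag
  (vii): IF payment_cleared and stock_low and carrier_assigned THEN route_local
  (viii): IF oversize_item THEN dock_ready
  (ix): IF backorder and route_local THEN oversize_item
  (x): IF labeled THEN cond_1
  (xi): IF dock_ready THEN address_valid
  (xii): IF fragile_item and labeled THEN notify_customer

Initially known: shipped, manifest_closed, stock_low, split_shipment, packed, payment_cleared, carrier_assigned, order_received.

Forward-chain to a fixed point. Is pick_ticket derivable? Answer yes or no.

Round 1 — (v), (vi), (vii), derive restock_request, hazmat_flag, route_local.
Round 2 — (iv), derive labeled.
Round 3 — (iii), (x), derive backorder, cond_1.
Round 4 — (ix), derive oversize_item.
Round 5 — (viii), derive dock_ready.
Round 6 — (xi), derive address_valid.
Fixed point reached. pick_ticket is concluded only by (ii); (ii) needs insured (never derived).

no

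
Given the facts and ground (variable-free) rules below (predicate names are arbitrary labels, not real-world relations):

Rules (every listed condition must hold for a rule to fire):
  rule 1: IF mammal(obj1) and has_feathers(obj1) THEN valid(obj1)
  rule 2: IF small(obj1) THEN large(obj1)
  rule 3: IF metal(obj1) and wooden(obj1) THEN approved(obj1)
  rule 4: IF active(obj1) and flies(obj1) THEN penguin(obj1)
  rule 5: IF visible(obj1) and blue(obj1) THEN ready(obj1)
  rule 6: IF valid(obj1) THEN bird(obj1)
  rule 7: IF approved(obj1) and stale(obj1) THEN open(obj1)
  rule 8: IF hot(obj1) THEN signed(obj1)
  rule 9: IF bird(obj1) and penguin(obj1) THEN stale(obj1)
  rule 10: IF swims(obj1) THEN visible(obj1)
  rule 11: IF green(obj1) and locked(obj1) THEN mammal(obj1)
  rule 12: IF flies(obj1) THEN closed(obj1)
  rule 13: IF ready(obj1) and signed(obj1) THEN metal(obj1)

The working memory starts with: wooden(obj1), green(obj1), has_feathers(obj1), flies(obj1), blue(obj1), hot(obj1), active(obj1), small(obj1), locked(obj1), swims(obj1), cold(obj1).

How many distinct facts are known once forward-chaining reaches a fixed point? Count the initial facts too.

24

[1] rule 2 [IF small(obj1) THEN large(obj1)]; rule 4 [IF active(obj1) and flies(obj1) THEN penguin(obj1)]; rule 8 [IF hot(obj1) THEN signed(obj1)]; rule 10 [IF swims(obj1) THEN visible(obj1)]; rule 11 [IF green(obj1) and locked(obj1) THEN mammal(obj1)]; rule 12 [IF flies(obj1) THEN closed(obj1)]. ⇒ new: large(obj1), penguin(obj1), signed(obj1), visible(obj1), mammal(obj1), closed(obj1).
[2] rule 1 [IF mammal(obj1) and has_feathers(obj1) THEN valid(obj1)]; rule 5 [IF visible(obj1) and blue(obj1) THEN ready(obj1)]. ⇒ new: valid(obj1), ready(obj1).
[3] rule 6 [IF valid(obj1) THEN bird(obj1)]; rule 13 [IF ready(obj1) and signed(obj1) THEN metal(obj1)]. ⇒ new: bird(obj1), metal(obj1).
[4] rule 3 [IF metal(obj1) and wooden(obj1) THEN approved(obj1)]; rule 9 [IF bird(obj1) and penguin(obj1) THEN stale(obj1)]. ⇒ new: approved(obj1), stale(obj1).
[5] rule 7 [IF approved(obj1) and stale(obj1) THEN open(obj1)]. ⇒ new: open(obj1).
Closure: {active(obj1), approved(obj1), bird(obj1), blue(obj1), closed(obj1), cold(obj1), flies(obj1), green(obj1), has_feathers(obj1), hot(obj1), large(obj1), locked(obj1), mammal(obj1), metal(obj1), open(obj1), penguin(obj1), ready(obj1), signed(obj1), small(obj1), stale(obj1), swims(obj1), valid(obj1), visible(obj1), wooden(obj1)} — 24 facts.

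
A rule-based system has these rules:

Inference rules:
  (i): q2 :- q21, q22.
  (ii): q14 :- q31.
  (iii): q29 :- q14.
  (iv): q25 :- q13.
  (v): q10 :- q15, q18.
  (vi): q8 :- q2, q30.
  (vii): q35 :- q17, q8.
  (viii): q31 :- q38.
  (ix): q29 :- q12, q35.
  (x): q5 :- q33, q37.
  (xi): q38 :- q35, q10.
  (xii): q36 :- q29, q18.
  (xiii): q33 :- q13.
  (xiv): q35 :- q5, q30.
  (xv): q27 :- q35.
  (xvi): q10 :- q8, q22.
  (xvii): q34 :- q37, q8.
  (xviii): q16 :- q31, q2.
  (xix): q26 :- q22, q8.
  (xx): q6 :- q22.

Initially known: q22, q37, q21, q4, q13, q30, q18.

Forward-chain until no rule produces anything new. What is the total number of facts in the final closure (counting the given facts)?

24

[1] (i) [q2 :- q21, q22.]; (iv) [q25 :- q13.]; (xiii) [q33 :- q13.]; (xx) [q6 :- q22.]. ⇒ new: q2, q25, q33, q6.
[2] (vi) [q8 :- q2, q30.]; (x) [q5 :- q33, q37.]. ⇒ new: q8, q5.
[3] (xiv) [q35 :- q5, q30.]; (xvi) [q10 :- q8, q22.]; (xvii) [q34 :- q37, q8.]; (xix) [q26 :- q22, q8.]. ⇒ new: q35, q10, q34, q26.
[4] (xi) [q38 :- q35, q10.]; (xv) [q27 :- q35.]. ⇒ new: q38, q27.
[5] (viii) [q31 :- q38.]. ⇒ new: q31.
[6] (ii) [q14 :- q31.]; (xviii) [q16 :- q31, q2.]. ⇒ new: q14, q16.
[7] (iii) [q29 :- q14.]. ⇒ new: q29.
[8] (xii) [q36 :- q29, q18.]. ⇒ new: q36.
Closure: {q10, q13, q14, q16, q18, q2, q21, q22, q25, q26, q27, q29, q30, q31, q33, q34, q35, q36, q37, q38, q4, q5, q6, q8} — 24 facts.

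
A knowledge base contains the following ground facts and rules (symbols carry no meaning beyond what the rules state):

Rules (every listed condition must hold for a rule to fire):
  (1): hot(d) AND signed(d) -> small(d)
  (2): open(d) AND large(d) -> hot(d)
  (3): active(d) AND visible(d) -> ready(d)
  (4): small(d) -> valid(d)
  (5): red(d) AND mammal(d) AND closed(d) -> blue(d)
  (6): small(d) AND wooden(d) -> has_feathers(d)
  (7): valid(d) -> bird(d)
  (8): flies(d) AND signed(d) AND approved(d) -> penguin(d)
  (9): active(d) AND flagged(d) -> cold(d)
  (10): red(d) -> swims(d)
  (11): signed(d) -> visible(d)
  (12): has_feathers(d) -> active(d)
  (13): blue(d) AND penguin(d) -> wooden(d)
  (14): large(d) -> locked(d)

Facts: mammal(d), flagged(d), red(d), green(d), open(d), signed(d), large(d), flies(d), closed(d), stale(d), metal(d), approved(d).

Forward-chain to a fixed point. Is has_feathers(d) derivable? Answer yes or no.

Round 1 fires (2), (5), (8), (10), (11), (14), giving hot(d), blue(d), penguin(d), swims(d), visible(d), locked(d).
Round 2 fires (1), (13), giving small(d), wooden(d).
Round 3 fires (4), (6), giving valid(d), has_feathers(d).
Round 4 fires (7), (12), giving bird(d), active(d).
Round 5 fires (3), (9), giving ready(d), cold(d).
has_feathers(d) appears in round 3, so it is derivable.

yes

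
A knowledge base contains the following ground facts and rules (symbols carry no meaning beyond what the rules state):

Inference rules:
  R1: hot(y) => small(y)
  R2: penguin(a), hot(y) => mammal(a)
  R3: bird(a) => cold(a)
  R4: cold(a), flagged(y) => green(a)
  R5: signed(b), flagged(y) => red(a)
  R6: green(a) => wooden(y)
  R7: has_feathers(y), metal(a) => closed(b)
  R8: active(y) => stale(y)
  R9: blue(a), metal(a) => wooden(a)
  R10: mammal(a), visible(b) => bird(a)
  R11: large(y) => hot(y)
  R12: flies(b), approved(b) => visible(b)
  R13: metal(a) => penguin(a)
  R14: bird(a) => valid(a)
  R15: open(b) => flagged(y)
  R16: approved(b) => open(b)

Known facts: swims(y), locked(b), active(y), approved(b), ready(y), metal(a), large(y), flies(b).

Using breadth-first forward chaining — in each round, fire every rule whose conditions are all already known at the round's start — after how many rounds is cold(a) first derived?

4

Round 1 — R8, R11, R12, R13, R16, derive stale(y), hot(y), visible(b), penguin(a), open(b).
Round 2 — R1, R2, R15, derive small(y), mammal(a), flagged(y).
Round 3 — R10, derive bird(a).
Round 4 — R3, R14, derive cold(a), valid(a).
cold(a) first appears in round 4.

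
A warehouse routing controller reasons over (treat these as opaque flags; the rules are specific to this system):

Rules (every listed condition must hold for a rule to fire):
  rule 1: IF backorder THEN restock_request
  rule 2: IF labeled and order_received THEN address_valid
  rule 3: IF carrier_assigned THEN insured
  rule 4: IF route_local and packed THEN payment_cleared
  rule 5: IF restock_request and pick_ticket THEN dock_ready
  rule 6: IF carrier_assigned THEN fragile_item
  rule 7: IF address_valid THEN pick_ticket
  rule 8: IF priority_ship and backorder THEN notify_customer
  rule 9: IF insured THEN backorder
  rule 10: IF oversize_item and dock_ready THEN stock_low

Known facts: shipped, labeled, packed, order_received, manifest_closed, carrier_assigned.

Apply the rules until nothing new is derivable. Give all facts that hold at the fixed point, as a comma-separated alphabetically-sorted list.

address_valid, backorder, carrier_assigned, dock_ready, fragile_item, insured, labeled, manifest_closed, order_received, packed, pick_ticket, restock_request, shipped

Round 1: rule 2 [IF labeled and order_received THEN address_valid]; rule 3 [IF carrier_assigned THEN insured]; rule 6 [IF carrier_assigned THEN fragile_item]. Adds address_valid, insured, fragile_item.
Round 2: rule 7 [IF address_valid THEN pick_ticket]; rule 9 [IF insured THEN backorder]. Adds pick_ticket, backorder.
Round 3: rule 1 [IF backorder THEN restock_request]. Adds restock_request.
Round 4: rule 5 [IF restock_request and pick_ticket THEN dock_ready]. Adds dock_ready.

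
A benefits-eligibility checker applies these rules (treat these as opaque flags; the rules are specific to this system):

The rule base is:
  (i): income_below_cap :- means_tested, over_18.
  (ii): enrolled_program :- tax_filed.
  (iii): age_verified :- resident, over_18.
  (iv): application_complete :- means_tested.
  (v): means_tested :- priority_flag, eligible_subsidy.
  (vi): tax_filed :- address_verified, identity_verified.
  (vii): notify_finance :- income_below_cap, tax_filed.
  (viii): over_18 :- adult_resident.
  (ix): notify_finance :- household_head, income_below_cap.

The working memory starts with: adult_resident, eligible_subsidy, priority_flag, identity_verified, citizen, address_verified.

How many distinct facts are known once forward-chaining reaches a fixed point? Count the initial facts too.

Round 1 — (v), (vi), (viii), derive means_tested, tax_filed, over_18.
Round 2 — (i), (ii), (iv), derive income_below_cap, enrolled_program, application_complete.
Round 3 — (vii), derive notify_finance.
Closure: {address_verified, adult_resident, application_complete, citizen, eligible_subsidy, enrolled_program, identity_verified, income_below_cap, means_tested, notify_finance, over_18, priority_flag, tax_filed} — 13 facts.

13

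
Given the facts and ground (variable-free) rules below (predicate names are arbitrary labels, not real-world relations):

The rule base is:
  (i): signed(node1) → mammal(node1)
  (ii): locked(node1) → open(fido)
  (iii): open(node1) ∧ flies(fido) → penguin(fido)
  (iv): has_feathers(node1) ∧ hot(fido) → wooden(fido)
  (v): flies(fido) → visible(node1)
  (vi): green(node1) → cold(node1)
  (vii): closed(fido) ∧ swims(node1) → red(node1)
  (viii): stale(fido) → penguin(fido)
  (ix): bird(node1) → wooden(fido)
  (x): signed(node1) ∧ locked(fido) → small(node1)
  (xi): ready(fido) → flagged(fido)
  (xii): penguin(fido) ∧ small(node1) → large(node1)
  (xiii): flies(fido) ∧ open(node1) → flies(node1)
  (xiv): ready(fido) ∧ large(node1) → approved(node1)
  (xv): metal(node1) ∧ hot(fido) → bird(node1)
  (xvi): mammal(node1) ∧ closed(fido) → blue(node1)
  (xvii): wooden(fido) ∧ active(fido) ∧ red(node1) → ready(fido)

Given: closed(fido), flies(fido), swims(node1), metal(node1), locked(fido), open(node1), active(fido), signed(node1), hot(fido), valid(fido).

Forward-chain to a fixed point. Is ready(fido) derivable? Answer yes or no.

yes

[1] (i) [signed(node1) → mammal(node1)]; (iii) [open(node1) ∧ flies(fido) → penguin(fido)]; (v) [flies(fido) → visible(node1)]; (vii) [closed(fido) ∧ swims(node1) → red(node1)]; (x) [signed(node1) ∧ locked(fido) → small(node1)]; (xiii) [flies(fido) ∧ open(node1) → flies(node1)]; (xv) [metal(node1) ∧ hot(fido) → bird(node1)]. ⇒ new: mammal(node1), penguin(fido), visible(node1), red(node1), small(node1), flies(node1), bird(node1).
[2] (ix) [bird(node1) → wooden(fido)]; (xii) [penguin(fido) ∧ small(node1) → large(node1)]; (xvi) [mammal(node1) ∧ closed(fido) → blue(node1)]. ⇒ new: wooden(fido), large(node1), blue(node1).
[3] (xvii) [wooden(fido) ∧ active(fido) ∧ red(node1) → ready(fido)]. ⇒ new: ready(fido).
[4] (xi) [ready(fido) → flagged(fido)]; (xiv) [ready(fido) ∧ large(node1) → approved(node1)]. ⇒ new: flagged(fido), approved(node1).
ready(fido) appears in round 3, so it is derivable.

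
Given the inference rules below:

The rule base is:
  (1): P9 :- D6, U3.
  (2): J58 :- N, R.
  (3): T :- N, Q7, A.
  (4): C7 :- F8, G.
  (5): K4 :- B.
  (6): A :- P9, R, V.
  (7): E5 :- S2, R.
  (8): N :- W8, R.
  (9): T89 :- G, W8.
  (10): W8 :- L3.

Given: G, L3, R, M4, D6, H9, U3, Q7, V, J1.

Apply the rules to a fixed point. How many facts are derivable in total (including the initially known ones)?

Round 1 fires (1), (10), giving P9, W8.
Round 2 fires (6), (8), (9), giving A, N, T89.
Round 3 fires (2), (3), giving J58, T.
Closure: {A, D6, G, H9, J1, J58, L3, M4, N, P9, Q7, R, T, T89, U3, V, W8} — 17 facts.

17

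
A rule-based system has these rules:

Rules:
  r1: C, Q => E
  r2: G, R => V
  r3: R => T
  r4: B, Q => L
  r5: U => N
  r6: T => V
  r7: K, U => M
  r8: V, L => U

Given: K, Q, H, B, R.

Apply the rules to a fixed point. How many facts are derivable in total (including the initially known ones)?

[1] r3 [R => T]; r4 [B, Q => L]. ⇒ new: T, L.
[2] r6 [T => V]. ⇒ new: V.
[3] r8 [V, L => U]. ⇒ new: U.
[4] r5 [U => N]; r7 [K, U => M]. ⇒ new: N, M.
Closure: {B, H, K, L, M, N, Q, R, T, U, V} — 11 facts.

11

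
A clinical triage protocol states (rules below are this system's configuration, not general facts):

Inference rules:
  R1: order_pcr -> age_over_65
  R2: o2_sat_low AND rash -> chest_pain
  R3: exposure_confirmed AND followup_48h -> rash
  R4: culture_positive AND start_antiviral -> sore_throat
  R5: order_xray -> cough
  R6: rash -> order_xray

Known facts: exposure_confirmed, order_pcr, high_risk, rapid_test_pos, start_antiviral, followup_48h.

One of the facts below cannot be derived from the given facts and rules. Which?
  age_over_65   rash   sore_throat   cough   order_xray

sore_throat

Round 1 — R1, R3, derive age_over_65, rash.
Round 2 — R6, derive order_xray.
Round 3 — R5, derive cough.
Derived: age_over_65 (round 1), rash (round 1), order_xray (round 2), cough (round 3). sore_throat never appears in any round.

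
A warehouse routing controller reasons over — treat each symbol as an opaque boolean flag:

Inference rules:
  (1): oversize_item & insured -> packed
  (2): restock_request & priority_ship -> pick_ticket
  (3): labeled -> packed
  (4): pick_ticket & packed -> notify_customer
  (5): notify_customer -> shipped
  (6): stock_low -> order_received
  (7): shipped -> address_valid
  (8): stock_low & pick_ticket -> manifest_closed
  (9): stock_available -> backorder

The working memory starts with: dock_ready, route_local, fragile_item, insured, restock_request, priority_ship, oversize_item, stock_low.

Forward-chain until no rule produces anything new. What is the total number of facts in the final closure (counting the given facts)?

15

Round 1: (1) [oversize_item & insured -> packed]; (2) [restock_request & priority_ship -> pick_ticket]; (6) [stock_low -> order_received]. Adds packed, pick_ticket, order_received.
Round 2: (4) [pick_ticket & packed -> notify_customer]; (8) [stock_low & pick_ticket -> manifest_closed]. Adds notify_customer, manifest_closed.
Round 3: (5) [notify_customer -> shipped]. Adds shipped.
Round 4: (7) [shipped -> address_valid]. Adds address_valid.
Closure: {address_valid, dock_ready, fragile_item, insured, manifest_closed, notify_customer, order_received, oversize_item, packed, pick_ticket, priority_ship, restock_request, route_local, shipped, stock_low} — 15 facts.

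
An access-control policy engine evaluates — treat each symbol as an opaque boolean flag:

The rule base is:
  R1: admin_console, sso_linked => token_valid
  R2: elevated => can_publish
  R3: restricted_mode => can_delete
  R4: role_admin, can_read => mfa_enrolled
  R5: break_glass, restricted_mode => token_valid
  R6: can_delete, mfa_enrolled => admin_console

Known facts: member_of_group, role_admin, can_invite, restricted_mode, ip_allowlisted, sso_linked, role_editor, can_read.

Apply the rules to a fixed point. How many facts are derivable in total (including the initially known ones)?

12

Round 1: R3 [restricted_mode => can_delete]; R4 [role_admin, can_read => mfa_enrolled]. Adds can_delete, mfa_enrolled.
Round 2: R6 [can_delete, mfa_enrolled => admin_console]. Adds admin_console.
Round 3: R1 [admin_console, sso_linked => token_valid]. Adds token_valid.
Closure: {admin_console, can_delete, can_invite, can_read, ip_allowlisted, member_of_group, mfa_enrolled, restricted_mode, role_admin, role_editor, sso_linked, token_valid} — 12 facts.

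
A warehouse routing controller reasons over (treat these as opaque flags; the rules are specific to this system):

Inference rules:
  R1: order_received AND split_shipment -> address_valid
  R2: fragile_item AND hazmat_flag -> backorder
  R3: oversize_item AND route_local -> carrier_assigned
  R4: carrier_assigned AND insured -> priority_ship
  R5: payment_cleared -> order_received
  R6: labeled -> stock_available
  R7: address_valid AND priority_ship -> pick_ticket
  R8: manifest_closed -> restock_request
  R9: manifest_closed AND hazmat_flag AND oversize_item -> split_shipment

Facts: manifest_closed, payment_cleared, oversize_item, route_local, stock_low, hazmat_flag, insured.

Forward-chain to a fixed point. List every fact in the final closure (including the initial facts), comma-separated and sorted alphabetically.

Round 1 — R3, R5, R8, R9, derive carrier_assigned, order_received, restock_request, split_shipment.
Round 2 — R1, R4, derive address_valid, priority_ship.
Round 3 — R7, derive pick_ticket.

address_valid, carrier_assigned, hazmat_flag, insured, manifest_closed, order_received, oversize_item, payment_cleared, pick_ticket, priority_ship, restock_request, route_local, split_shipment, stock_low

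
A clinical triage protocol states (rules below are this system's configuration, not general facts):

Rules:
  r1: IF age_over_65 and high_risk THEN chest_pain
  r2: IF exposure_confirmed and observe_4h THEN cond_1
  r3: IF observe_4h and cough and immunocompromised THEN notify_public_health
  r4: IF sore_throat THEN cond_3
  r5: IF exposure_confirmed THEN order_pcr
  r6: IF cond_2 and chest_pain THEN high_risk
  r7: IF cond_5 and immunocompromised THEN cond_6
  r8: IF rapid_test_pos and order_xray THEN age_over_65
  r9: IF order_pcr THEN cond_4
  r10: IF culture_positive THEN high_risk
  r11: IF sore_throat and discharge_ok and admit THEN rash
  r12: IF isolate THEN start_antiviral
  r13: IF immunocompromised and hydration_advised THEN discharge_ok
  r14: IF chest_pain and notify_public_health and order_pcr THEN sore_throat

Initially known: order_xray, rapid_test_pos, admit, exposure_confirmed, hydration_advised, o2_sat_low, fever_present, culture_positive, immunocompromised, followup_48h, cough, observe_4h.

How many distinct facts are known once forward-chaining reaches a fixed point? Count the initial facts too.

23

Round 1 fires r2, r3, r5, r8, r10, r13, giving cond_1, notify_public_health, order_pcr, age_over_65, high_risk, discharge_ok.
Round 2 fires r1, r9, giving chest_pain, cond_4.
Round 3 fires r14, giving sore_throat.
Round 4 fires r4, r11, giving cond_3, rash.
Closure: {admit, age_over_65, chest_pain, cond_1, cond_3, cond_4, cough, culture_positive, discharge_ok, exposure_confirmed, fever_present, followup_48h, high_risk, hydration_advised, immunocompromised, notify_public_health, o2_sat_low, observe_4h, order_pcr, order_xray, rapid_test_pos, rash, sore_throat} — 23 facts.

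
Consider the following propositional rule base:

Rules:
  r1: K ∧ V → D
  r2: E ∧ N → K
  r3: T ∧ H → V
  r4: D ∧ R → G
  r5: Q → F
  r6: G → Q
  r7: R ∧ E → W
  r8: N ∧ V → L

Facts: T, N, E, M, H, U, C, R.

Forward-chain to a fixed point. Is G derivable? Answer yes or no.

yes

Round 1 fires r2, r3, r7, giving K, V, W.
Round 2 fires r1, r8, giving D, L.
Round 3 fires r4, giving G.
Round 4 fires r6, giving Q.
Round 5 fires r5, giving F.
G appears in round 3, so it is derivable.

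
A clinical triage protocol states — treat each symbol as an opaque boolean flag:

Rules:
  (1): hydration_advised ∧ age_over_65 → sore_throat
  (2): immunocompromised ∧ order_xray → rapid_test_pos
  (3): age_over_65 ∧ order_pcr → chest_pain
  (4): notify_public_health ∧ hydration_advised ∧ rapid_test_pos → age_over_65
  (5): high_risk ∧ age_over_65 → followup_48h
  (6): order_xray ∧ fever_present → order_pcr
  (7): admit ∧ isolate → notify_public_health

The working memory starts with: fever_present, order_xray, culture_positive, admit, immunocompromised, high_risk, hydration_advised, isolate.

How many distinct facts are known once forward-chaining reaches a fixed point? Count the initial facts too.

Round 1: (2) [immunocompromised ∧ order_xray → rapid_test_pos]; (6) [order_xray ∧ fever_present → order_pcr]; (7) [admit ∧ isolate → notify_public_health]. New: rapid_test_pos, order_pcr, notify_public_health.
Round 2: (4) [notify_public_health ∧ hydration_advised ∧ rapid_test_pos → age_over_65]. New: age_over_65.
Round 3: (1) [hydration_advised ∧ age_over_65 → sore_throat]; (3) [age_over_65 ∧ order_pcr → chest_pain]; (5) [high_risk ∧ age_over_65 → followup_48h]. New: sore_throat, chest_pain, followup_48h.
Closure: {admit, age_over_65, chest_pain, culture_positive, fever_present, followup_48h, high_risk, hydration_advised, immunocompromised, isolate, notify_public_health, order_pcr, order_xray, rapid_test_pos, sore_throat} — 15 facts.

15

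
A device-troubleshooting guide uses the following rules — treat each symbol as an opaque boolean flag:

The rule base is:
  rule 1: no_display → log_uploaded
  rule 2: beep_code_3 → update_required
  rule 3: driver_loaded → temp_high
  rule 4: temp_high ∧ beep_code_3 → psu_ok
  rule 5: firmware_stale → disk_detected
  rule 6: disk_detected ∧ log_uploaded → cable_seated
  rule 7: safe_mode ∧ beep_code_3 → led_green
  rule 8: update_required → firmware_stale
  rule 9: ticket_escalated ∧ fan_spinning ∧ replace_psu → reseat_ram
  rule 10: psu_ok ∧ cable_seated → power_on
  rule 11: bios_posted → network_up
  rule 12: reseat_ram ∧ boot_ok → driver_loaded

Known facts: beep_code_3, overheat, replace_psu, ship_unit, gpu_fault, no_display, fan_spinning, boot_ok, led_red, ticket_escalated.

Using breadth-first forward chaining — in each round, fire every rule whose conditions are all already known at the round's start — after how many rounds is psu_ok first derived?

Round 1 — rule 1, rule 2, rule 9, derive log_uploaded, update_required, reseat_ram.
Round 2 — rule 8, rule 12, derive firmware_stale, driver_loaded.
Round 3 — rule 3, rule 5, derive temp_high, disk_detected.
Round 4 — rule 4, rule 6, derive psu_ok, cable_seated.
psu_ok first appears in round 4.

4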